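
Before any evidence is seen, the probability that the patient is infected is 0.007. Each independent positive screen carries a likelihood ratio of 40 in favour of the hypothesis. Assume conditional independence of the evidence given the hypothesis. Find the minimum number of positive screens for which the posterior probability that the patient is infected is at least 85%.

Prior odds: 0.007 ÷ 0.993 = 7/993.
Likelihood ratio per positive screen = 40.
Target odds: 0.85 ÷ 0.15 = 17/3.
Require 40ⁿ ≥ 17/3 ÷ (7/993) = 5627/7.
40¹ = 40 falls short of 5627/7 but 40² = 1600 reaches it, so n = 2.

2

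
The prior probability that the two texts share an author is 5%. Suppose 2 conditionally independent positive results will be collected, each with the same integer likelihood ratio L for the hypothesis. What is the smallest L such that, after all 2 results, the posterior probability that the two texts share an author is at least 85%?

11

Prior odds = 0.05/0.95 = 1/19.
Target odds = 0.85/0.15 = 17/3.
Need L² ≥ 17/3 ÷ (1/19) = 323/3.
10² = 100 < 323/3 ≤ 121 = 11², so L = 11.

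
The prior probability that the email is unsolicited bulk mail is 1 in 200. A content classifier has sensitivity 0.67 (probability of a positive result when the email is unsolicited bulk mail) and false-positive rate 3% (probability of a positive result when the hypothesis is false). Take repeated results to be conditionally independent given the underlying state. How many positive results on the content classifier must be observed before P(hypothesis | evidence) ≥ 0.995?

4

Prior odds = 0.005/0.995 = 1/199.
Likelihood ratio of a positive result = 0.67/0.03 = 67/3.
Target posterior odds = 0.995/0.005 = 199.
Require (67/3)ⁿ ≥ 199 ÷ (1/199) = 39601.
(67/3)³ = 300763/27 falls short of 39601 but (67/3)⁴ = 20151121/81 reaches it, so n = 4.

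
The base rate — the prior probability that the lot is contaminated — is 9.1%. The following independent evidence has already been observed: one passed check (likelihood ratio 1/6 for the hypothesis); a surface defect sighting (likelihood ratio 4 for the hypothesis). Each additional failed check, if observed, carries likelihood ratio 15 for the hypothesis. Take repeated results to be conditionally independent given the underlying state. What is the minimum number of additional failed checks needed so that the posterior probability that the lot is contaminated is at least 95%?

3

Prior odds = 0.091/0.909 = 91/909.
Combined Bayes factor of the evidence already in hand = (1/6) × 4 = 2/3.
Odds after that evidence = (91/909) × 2/3 = 182/2727.
Target odds = 0.95/0.05 = 19.
Need 15ⁿ ≥ 19 ÷ (182/2727) = 51813/182.
15² = 225 falls short of 51813/182 but 15³ = 3375 reaches it, so n = 3.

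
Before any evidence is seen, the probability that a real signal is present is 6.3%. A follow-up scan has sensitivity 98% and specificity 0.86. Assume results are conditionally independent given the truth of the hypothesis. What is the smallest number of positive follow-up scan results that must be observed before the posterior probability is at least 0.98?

Prior odds = 0.063/0.937 = 63/937.
False-positive rate = 1 − 0.86 = 0.14; likelihood ratio of a positive = 0.98/0.14 = 7.
Target posterior odds = 0.98/0.02 = 49.
Need (63/937) × 7ⁿ ≥ 49, i.e. 7ⁿ ≥ 6559/9.
7³ = 343 falls short of 6559/9 but 7⁴ = 2401 reaches it, so n = 4.

4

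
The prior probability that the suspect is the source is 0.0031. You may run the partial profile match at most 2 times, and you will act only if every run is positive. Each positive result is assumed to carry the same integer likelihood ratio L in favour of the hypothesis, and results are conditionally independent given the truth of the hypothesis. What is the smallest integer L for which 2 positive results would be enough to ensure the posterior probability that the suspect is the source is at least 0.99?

Prior odds = 0.0031/0.9969 = 31/9969.
Target odds = 0.99/0.01 = 99.
Need L² ≥ 99 ÷ (31/9969) = 986931/31.
178² = 31684 < 986931/31 ≤ 32041 = 179², so L = 179.

179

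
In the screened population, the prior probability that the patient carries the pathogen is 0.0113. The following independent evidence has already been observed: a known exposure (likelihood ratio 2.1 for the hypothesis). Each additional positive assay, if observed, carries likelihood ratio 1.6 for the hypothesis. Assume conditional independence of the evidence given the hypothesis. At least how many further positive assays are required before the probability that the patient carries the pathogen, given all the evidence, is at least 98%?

Prior odds = 0.0113/0.9887 = 113/9887.
Bayes factor of the evidence already in hand = 2.1.
Odds after that evidence = (113/9887) × 2.1 = 2373/98870.
Target odds = 0.98/0.02 = 49.
Need 1.6ⁿ ≥ 49 ÷ (2373/98870) = 692090/339.
1.6¹⁶ ≈1844.67 falls short of 692090/339 but 1.6¹⁷ ≈2951.48 reaches it, so n = 17.

17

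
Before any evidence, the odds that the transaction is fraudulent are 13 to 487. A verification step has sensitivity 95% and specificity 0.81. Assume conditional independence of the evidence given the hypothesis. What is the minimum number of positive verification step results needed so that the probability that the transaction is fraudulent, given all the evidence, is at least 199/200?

6

Prior odds = 13/487.
False-positive rate = 1 − 0.81 = 0.19; likelihood ratio of a positive = 0.95/0.19 = 5.
Target odds: 0.995 ÷ 0.005 = 199.
Need (13/487) × 5ⁿ ≥ 199, i.e. 5ⁿ ≥ 96913/13.
5⁵ = 3125 falls short of 96913/13 but 5⁶ = 15625 reaches it, so n = 6.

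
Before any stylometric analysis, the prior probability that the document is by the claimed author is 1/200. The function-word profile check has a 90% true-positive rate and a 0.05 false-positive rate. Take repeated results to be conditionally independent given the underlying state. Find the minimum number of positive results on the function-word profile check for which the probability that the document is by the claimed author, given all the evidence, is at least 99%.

Prior odds: 0.005 ÷ 0.995 = 1/199.
Likelihood ratio of a positive result = 0.9/0.05 = 18.
Target odds: 0.99 ÷ 0.01 = 99.
Need (1/199) × 18ⁿ ≥ 99, i.e. 18ⁿ ≥ 19701.
18³ = 5832 falls short of 19701 but 18⁴ = 104976 reaches it, so n = 4.

4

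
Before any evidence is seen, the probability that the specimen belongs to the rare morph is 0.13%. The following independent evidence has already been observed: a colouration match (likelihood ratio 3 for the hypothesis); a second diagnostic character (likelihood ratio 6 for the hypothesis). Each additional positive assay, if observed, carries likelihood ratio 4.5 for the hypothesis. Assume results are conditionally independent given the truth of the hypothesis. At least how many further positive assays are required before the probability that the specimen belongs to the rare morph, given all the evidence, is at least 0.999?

8

Prior odds = 0.0013/0.9987 = 13/9987.
Combined Bayes factor of the evidence already in hand = 3 × 6 = 18.
Odds after that evidence = (13/9987) × 18 = 78/3329.
Target odds = 0.999/0.001 = 999.
Need 4.5ⁿ ≥ 999 ÷ (78/3329) = 1108557/26.
4.5⁷ = 4782969/128 falls short of 1108557/26 but 4.5⁸ = 43046721/256 reaches it, so n = 8.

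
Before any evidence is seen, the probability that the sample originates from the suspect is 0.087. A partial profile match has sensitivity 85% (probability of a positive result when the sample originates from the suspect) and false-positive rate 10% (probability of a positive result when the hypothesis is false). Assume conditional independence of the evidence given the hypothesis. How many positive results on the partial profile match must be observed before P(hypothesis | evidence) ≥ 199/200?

4

Prior odds: 0.087 ÷ 0.913 = 87/913.
Likelihood ratio of a positive result = 0.85/0.1 = 8.5.
Target posterior odds = 0.995/0.005 = 199.
Need (87/913) × 8.5ⁿ ≥ 199, i.e. 8.5ⁿ ≥ 181687/87.
8.5³ = 614.125 falls short of 181687/87 but 8.5⁴ = 5220.0625 reaches it, so n = 4.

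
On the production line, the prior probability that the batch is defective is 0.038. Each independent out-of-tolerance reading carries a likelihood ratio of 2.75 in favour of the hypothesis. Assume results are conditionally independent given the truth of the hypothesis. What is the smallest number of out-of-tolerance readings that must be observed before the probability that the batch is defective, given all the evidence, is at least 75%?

5

Prior odds: 0.038 ÷ 0.962 = 19/481.
Likelihood ratio per out-of-tolerance reading = 2.75.
Target odds: 0.75 ÷ 0.25 = 3.
Need (19/481) × 2.75ⁿ ≥ 3, i.e. 2.75ⁿ ≥ 1443/19.
2.75⁴ = 57.19140625 falls short of 1443/19 but 2.75⁵ = 161051/1024 reaches it, so n = 5.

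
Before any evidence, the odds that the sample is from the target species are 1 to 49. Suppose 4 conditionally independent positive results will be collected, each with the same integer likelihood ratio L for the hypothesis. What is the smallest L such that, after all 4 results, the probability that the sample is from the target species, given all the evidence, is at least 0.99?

Prior odds = 1/49.
Target odds = 0.99/0.01 = 99.
Need L⁴ ≥ 99 ÷ (1/49) = 4851.
8⁴ = 4096 < 4851 ≤ 6561 = 9⁴, so L = 9.

9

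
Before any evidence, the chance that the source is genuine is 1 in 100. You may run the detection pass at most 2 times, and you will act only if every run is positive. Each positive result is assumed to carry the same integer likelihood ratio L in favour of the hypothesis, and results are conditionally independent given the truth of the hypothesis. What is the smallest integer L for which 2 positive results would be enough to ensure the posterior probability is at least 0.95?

44

Prior odds = 0.01/0.99 = 1/99.
Target odds = 0.95/0.05 = 19.
Need L² ≥ 19 ÷ (1/99) = 1881.
43² = 1849 < 1881 ≤ 1936 = 44², so L = 44.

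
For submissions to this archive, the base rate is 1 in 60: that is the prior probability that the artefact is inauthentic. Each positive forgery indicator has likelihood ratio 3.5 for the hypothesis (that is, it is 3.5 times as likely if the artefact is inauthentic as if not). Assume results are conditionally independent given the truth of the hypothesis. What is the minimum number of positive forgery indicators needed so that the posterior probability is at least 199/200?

Prior odds = (1/60)/(59/60) = 1/59.
Likelihood ratio per positive forgery indicator = 3.5.
Target odds: 0.995 ÷ 0.005 = 199.
Require 3.5ⁿ ≥ 199 ÷ (1/59) = 11741.
3.5⁷ = 823543/128 falls short of 11741 but 3.5⁸ = 5764801/256 reaches it, so n = 8.

8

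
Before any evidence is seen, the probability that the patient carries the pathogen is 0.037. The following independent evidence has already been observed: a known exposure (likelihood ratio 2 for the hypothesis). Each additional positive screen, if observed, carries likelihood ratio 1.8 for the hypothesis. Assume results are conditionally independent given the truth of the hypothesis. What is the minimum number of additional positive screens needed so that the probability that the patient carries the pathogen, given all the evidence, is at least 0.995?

Prior odds = 0.037/0.963 = 37/963.
Bayes factor of the evidence already in hand = 2.
Odds after that evidence = (37/963) × 2 = 74/963.
Target odds = 0.995/0.005 = 199.
Need 1.8ⁿ ≥ 199 ÷ (74/963) = 191637/74.
1.8¹³ ≈2082.3 falls short of 191637/74 but 1.8¹⁴ ≈3748.13 reaches it, so n = 14.

14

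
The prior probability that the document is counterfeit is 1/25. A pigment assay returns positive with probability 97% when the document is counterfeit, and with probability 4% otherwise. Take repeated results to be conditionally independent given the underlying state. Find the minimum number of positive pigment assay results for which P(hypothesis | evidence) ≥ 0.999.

Prior odds: 0.04 ÷ 0.96 = 1/24.
Likelihood ratio of a positive result = 0.97/0.04 = 24.25.
Target posterior odds = 0.999/0.001 = 999.
Require 24.25ⁿ ≥ 999 ÷ (1/24) = 23976.
24.25³ = 912673/64 falls short of 23976 but 24.25⁴ = 88529281/256 reaches it, so n = 4.

4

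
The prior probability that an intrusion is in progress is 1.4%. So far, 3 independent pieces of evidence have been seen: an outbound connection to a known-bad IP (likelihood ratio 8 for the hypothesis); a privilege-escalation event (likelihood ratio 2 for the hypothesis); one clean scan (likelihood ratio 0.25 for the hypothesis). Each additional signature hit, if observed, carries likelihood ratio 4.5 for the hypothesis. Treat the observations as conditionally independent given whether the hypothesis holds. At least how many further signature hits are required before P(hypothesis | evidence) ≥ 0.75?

3

Prior odds = 0.014/0.986 = 7/493.
Combined Bayes factor of the evidence already in hand = 8 × 2 × 0.25 = 4.
Odds after that evidence = (7/493) × 4 = 28/493.
Target odds = 0.75/0.25 = 3.
Need 4.5ⁿ ≥ 3 ÷ (28/493) = 1479/28.
4.5² = 20.25 falls short of 1479/28 but 4.5³ = 91.125 reaches it, so n = 3.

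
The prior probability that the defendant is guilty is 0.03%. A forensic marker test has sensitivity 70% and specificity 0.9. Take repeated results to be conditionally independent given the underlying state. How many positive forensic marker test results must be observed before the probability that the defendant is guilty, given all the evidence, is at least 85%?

Prior odds: 0.0003 ÷ 0.9997 = 3/9997.
False-positive rate = 1 − 0.9 = 0.1; likelihood ratio of a positive = 0.7/0.1 = 7.
Target odds: 0.85 ÷ 0.15 = 17/3.
Require 7ⁿ ≥ 17/3 ÷ (3/9997) = 169949/9.
7⁵ = 16807 falls short of 169949/9 but 7⁶ = 117649 reaches it, so n = 6.

6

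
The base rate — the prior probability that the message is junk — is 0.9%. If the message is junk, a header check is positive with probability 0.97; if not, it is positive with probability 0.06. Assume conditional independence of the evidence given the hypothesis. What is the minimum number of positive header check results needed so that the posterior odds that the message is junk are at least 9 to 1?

3

Prior odds = 0.009/0.991 = 9/991.
Likelihood ratio of a positive = 0.97/0.06 = 97/6.
Target odds = 9.
Need (9/991) × (97/6)ⁿ ≥ 9, i.e. (97/6)ⁿ ≥ 991.
(97/6)² = 9409/36 falls short of 991 but (97/6)³ = 912673/216 reaches it, so n = 3.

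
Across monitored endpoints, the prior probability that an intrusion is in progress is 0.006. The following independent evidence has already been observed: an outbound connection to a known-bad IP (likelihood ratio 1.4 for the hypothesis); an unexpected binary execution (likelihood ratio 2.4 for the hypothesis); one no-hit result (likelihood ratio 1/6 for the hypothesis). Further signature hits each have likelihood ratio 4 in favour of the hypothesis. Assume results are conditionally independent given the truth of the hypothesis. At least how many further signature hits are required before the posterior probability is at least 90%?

Prior odds = 0.006/0.994 = 3/497.
Combined Bayes factor of the evidence already in hand = 1.4 × 2.4 × (1/6) = 0.56.
Odds after that evidence = (3/497) × 0.56 = 6/1775.
Target odds = 0.9/0.1 = 9.
Need 4ⁿ ≥ 9 ÷ (6/1775) = 2662.5.
4⁵ = 1024 falls short of 2662.5 but 4⁶ = 4096 reaches it, so n = 6.

6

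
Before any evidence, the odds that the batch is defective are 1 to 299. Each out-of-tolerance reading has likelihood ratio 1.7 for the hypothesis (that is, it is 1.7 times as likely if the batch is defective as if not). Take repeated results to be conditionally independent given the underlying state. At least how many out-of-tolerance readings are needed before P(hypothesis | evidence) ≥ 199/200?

21

Prior odds = 1/299.
Likelihood ratio per out-of-tolerance reading = 1.7.
Target odds: 0.995 ÷ 0.005 = 199.
Need (1/299) × 1.7ⁿ ≥ 199, i.e. 1.7ⁿ ≥ 59501.
1.7²⁰ ≈40642.3 falls short of 59501 but 1.7²¹ ≈69091.9 reaches it, so n = 21.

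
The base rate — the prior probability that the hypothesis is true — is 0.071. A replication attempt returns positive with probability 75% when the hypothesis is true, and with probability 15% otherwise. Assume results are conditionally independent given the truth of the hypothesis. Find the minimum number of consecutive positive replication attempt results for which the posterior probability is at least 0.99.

5

Prior odds: 0.071 ÷ 0.929 = 71/929.
Likelihood ratio of a positive result = 0.75/0.15 = 5.
Target odds: 0.99 ÷ 0.01 = 99.
Require 5ⁿ ≥ 99 ÷ (71/929) = 91971/71.
5⁴ = 625 falls short of 91971/71 but 5⁵ = 3125 reaches it, so n = 5.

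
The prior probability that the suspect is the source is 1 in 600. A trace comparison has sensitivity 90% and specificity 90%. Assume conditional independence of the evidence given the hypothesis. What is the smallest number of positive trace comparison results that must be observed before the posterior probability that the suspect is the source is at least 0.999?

7

Prior odds = (1/600)/(599/600) = 1/599.
False-positive rate = 1 − 0.9 = 0.1; likelihood ratio of a positive = 0.9/0.1 = 9.
Target odds: 0.999 ÷ 0.001 = 999.
Require 9ⁿ ≥ 999 ÷ (1/599) = 598401.
9⁶ = 531441 falls short of 598401 but 9⁷ = 4782969 reaches it, so n = 7.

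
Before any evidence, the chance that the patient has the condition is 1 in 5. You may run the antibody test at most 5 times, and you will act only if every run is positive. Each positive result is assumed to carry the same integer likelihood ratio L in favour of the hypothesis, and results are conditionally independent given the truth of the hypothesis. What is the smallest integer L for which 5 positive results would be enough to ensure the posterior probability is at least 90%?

Prior odds = 0.2/0.8 = 0.25.
Target odds = 0.9/0.1 = 9.
Need L⁵ ≥ 9 ÷ 0.25 = 36.
2⁵ = 32 < 36 ≤ 243 = 3⁵, so L = 3.

3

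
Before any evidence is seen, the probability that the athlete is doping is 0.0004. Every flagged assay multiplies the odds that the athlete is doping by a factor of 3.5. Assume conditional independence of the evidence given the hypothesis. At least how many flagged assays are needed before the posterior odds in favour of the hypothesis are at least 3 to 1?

Prior odds = 0.0004/0.9996 = 1/2499.
Likelihood ratio per flagged assay = 3.5.
Target odds = 3.
Need (1/2499) × 3.5ⁿ ≥ 3, i.e. 3.5ⁿ ≥ 7497.
3.5⁷ = 823543/128 falls short of 7497 but 3.5⁸ = 5764801/256 reaches it, so n = 8.

8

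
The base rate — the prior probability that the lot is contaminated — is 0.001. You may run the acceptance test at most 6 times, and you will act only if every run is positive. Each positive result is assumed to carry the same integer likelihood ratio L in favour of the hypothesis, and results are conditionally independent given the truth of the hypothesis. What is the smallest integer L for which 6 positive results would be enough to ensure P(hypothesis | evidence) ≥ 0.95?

Prior odds = 0.001/0.999 = 1/999.
Target odds = 0.95/0.05 = 19.
Need L⁶ ≥ 19 ÷ (1/999) = 18981.
5⁶ = 15625 < 18981 ≤ 46656 = 6⁶, so L = 6.

6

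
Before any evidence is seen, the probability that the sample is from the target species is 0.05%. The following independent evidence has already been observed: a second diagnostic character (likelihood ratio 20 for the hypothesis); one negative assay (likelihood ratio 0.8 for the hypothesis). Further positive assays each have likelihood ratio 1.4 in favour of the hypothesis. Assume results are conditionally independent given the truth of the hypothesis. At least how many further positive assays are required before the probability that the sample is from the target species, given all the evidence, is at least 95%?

Prior odds = 0.0005/0.9995 = 1/1999.
Combined Bayes factor of the evidence already in hand = 20 × 0.8 = 16.
Odds after that evidence = (1/1999) × 16 = 16/1999.
Target odds = 0.95/0.05 = 19.
Need 1.4ⁿ ≥ 19 ÷ (16/1999) = 2373.8125.
1.4²³ ≈2295.86 falls short of 2373.8125 but 1.4²⁴ ≈3214.2 reaches it, so n = 24.

24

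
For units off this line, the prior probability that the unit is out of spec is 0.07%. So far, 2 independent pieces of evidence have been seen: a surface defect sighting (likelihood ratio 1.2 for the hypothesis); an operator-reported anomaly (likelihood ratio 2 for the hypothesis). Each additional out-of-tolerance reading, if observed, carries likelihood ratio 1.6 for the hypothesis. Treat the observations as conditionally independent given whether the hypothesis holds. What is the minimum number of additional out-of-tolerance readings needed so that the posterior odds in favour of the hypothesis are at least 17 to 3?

Prior odds = 0.0007/0.9993 = 7/9993.
Combined Bayes factor of the evidence already in hand = 1.2 × 2 = 2.4.
Odds after that evidence = (7/9993) × 2.4 = 28/16655.
Target odds = 17/3.
Need 1.6ⁿ ≥ 17/3 ÷ (28/16655) = 283135/84.
1.6¹⁷ ≈2951.48 falls short of 283135/84 but 1.6¹⁸ ≈4722.37 reaches it, so n = 18.

18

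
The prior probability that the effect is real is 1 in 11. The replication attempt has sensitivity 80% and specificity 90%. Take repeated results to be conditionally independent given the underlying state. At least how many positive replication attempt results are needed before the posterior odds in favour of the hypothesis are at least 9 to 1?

Prior odds = (1/11)/(10/11) = 0.1.
False-positive rate = 1 − 0.9 = 0.1; likelihood ratio of a positive = 0.8/0.1 = 8.
Target odds = 9.
Need 0.1 × 8ⁿ ≥ 9, i.e. 8ⁿ ≥ 90.
8² = 64 falls short of 90 but 8³ = 512 reaches it, so n = 3.

3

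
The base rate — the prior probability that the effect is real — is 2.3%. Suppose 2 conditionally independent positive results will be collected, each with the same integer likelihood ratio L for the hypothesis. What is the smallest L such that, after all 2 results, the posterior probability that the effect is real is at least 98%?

46

Prior odds = 0.023/0.977 = 23/977.
Target odds = 0.98/0.02 = 49.
Need L² ≥ 49 ÷ (23/977) = 47873/23.
45² = 2025 < 47873/23 ≤ 2116 = 46², so L = 46.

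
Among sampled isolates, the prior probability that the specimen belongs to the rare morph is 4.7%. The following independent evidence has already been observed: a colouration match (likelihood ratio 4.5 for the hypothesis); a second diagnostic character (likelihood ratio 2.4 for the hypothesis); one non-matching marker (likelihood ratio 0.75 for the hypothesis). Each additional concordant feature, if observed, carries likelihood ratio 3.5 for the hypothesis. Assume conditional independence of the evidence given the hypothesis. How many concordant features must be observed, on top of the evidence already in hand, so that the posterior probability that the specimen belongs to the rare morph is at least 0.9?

Prior odds = 0.047/0.953 = 47/953.
Combined Bayes factor of the evidence already in hand = 4.5 × 2.4 × 0.75 = 8.1.
Odds after that evidence = (47/953) × 8.1 = 3807/9530.
Target odds = 0.9/0.1 = 9.
Need 3.5ⁿ ≥ 9 ÷ (3807/9530) = 9530/423.
3.5² = 12.25 falls short of 9530/423 but 3.5³ = 42.875 reaches it, so n = 3.

3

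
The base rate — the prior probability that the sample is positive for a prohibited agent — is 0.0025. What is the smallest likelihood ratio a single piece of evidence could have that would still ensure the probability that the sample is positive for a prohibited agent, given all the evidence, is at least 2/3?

798

Prior odds = 0.0025/0.9975 = 1/399.
Target odds = (2/3)/(1/3) = 2.
Required Bayes factor = 2 ÷ (1/399) = 798.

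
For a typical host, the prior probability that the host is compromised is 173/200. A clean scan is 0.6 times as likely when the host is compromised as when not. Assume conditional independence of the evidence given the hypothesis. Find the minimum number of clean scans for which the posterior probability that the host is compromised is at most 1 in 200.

Prior odds = 0.865/0.135 = 173/27.
Likelihood ratio per clean scan = 0.6.
Target odds: 0.005 ÷ 0.995 = 1/199.
Need (173/27) × 0.6ⁿ ≤ 1/199, i.e. 0.6ⁿ ≤ 27/34427.
0.6¹³ ≈0.00130607 is still above 27/34427 but 0.6¹⁴ ≈0.000783642 is at or below it, so n = 14.

14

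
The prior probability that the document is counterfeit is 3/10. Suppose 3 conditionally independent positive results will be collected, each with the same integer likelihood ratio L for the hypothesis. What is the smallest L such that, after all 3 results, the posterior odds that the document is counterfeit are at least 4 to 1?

3

Prior odds = 0.3/0.7 = 3/7.
Target odds = 4.
Need L³ ≥ 4 ÷ (3/7) = 28/3.
2³ = 8 < 28/3 ≤ 27 = 3³, so L = 3.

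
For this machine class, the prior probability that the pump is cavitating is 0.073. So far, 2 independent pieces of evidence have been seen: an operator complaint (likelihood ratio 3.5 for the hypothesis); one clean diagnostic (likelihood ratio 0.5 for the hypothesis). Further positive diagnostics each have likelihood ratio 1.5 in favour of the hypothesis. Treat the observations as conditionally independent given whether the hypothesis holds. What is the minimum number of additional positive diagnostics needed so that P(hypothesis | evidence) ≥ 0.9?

Prior odds = 0.073/0.927 = 73/927.
Combined Bayes factor of the evidence already in hand = 3.5 × 0.5 = 1.75.
Odds after that evidence = (73/927) × 1.75 = 511/3708.
Target odds = 0.9/0.1 = 9.
Need 1.5ⁿ ≥ 9 ÷ (511/3708) = 33372/511.
1.5¹⁰ = 59049/1024 falls short of 33372/511 but 1.5¹¹ = 177147/2048 reaches it, so n = 11.

11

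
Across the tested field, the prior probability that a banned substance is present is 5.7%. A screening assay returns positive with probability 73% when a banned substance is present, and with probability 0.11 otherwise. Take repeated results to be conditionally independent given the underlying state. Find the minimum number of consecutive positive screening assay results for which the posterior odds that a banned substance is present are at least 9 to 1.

Prior odds = 0.057/0.943 = 57/943.
Likelihood ratio of a positive result = 0.73/0.11 = 73/11.
Target odds = 9.
Require (73/11)ⁿ ≥ 9 ÷ (57/943) = 2829/19.
(73/11)² = 5329/121 falls short of 2829/19 but (73/11)³ = 389017/1331 reaches it, so n = 3.

3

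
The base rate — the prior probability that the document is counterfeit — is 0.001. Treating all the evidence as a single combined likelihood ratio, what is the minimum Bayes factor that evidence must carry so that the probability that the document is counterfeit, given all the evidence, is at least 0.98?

48951

Prior odds = 0.001/0.999 = 1/999.
Target odds = 0.98/0.02 = 49.
Required Bayes factor = 49 ÷ (1/999) = 48951.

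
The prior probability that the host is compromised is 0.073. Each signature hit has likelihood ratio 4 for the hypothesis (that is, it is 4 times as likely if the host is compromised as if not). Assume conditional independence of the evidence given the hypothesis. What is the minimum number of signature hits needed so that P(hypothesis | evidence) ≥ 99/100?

Prior odds = 0.073/0.927 = 73/927.
Likelihood ratio per signature hit = 4.
Target posterior odds = 0.99/0.01 = 99.
Require 4ⁿ ≥ 99 ÷ (73/927) = 91773/73.
4⁵ = 1024 falls short of 91773/73 but 4⁶ = 4096 reaches it, so n = 6.

6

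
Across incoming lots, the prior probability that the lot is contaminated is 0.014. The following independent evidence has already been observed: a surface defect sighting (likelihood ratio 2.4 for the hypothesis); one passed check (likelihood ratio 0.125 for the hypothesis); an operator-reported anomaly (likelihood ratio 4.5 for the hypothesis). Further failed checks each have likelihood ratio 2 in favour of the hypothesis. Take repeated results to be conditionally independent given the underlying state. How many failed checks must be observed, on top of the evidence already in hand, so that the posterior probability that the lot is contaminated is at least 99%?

Prior odds = 0.014/0.986 = 7/493.
Combined Bayes factor of the evidence already in hand = 2.4 × 0.125 × 4.5 = 1.35.
Odds after that evidence = (7/493) × 1.35 = 189/9860.
Target odds = 0.99/0.01 = 99.
Need 2ⁿ ≥ 99 ÷ (189/9860) = 108460/21.
2¹² = 4096 falls short of 108460/21 but 2¹³ = 8192 reaches it, so n = 13.

13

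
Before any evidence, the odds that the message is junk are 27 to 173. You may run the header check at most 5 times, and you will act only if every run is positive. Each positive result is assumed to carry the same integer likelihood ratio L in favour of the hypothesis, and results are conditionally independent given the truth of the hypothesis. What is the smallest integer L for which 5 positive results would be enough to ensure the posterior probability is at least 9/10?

3

Prior odds = 27/173.
Target odds = 0.9/0.1 = 9.
Need L⁵ ≥ 9 ÷ (27/173) = 173/3.
2⁵ = 32 < 173/3 ≤ 243 = 3⁵, so L = 3.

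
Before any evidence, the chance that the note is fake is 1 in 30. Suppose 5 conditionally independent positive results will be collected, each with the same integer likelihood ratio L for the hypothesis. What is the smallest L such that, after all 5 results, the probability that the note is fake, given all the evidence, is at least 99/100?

5

Prior odds = (1/30)/(29/30) = 1/29.
Target odds = 0.99/0.01 = 99.
Need L⁵ ≥ 99 ÷ (1/29) = 2871.
4⁵ = 1024 < 2871 ≤ 3125 = 5⁵, so L = 5.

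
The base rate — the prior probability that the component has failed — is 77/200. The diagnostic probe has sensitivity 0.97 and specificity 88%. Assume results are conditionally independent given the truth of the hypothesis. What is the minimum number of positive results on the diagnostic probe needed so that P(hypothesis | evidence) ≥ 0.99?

Prior odds = 0.385/0.615 = 77/123.
False-positive rate = 1 − 0.88 = 0.12; likelihood ratio of a positive = 0.97/0.12 = 97/12.
Target posterior odds = 0.99/0.01 = 99.
Require (97/12)ⁿ ≥ 99 ÷ (77/123) = 1107/7.
(97/12)² = 9409/144 falls short of 1107/7 but (97/12)³ = 912673/1728 reaches it, so n = 3.

3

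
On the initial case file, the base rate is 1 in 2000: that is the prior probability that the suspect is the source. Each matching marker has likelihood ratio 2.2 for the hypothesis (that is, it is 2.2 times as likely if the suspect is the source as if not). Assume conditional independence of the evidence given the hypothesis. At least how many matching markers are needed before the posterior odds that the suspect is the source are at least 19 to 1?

14

Prior odds = 0.0005/0.9995 = 1/1999.
Likelihood ratio per matching marker = 2.2.
Target odds = 19.
Need (1/1999) × 2.2ⁿ ≥ 19, i.e. 2.2ⁿ ≥ 37981.
2.2¹³ ≈28281 falls short of 37981 but 2.2¹⁴ ≈62218.2 reaches it, so n = 14.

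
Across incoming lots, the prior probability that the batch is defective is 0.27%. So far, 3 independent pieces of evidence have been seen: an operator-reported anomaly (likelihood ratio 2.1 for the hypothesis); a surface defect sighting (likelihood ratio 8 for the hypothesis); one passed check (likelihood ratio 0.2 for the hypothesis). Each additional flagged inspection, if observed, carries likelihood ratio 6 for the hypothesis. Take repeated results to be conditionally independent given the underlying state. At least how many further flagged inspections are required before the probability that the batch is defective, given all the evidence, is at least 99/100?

Prior odds = 0.0027/0.9973 = 27/9973.
Combined Bayes factor of the evidence already in hand = 2.1 × 8 × 0.2 = 3.36.
Odds after that evidence = (27/9973) × 3.36 = 2268/249325.
Target odds = 0.99/0.01 = 99.
Need 6ⁿ ≥ 99 ÷ (2268/249325) = 2742575/252.
6⁵ = 7776 falls short of 2742575/252 but 6⁶ = 46656 reaches it, so n = 6.

6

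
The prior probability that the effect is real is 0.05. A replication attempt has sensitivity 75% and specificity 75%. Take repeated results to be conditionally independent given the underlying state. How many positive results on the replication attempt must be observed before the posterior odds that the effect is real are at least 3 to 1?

4

Prior odds: 0.05 ÷ 0.95 = 1/19.
False-positive rate = 1 − 0.75 = 0.25; likelihood ratio of a positive = 0.75/0.25 = 3.
Target odds = 3.
Require 3ⁿ ≥ 3 ÷ (1/19) = 57.
3³ = 27 falls short of 57 but 3⁴ = 81 reaches it, so n = 4.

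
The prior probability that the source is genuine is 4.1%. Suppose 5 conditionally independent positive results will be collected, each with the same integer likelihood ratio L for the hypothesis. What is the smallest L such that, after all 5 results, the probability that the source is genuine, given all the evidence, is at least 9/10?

3

Prior odds = 0.041/0.959 = 41/959.
Target odds = 0.9/0.1 = 9.
Need L⁵ ≥ 9 ÷ (41/959) = 8631/41.
2⁵ = 32 < 8631/41 ≤ 243 = 3⁵, so L = 3.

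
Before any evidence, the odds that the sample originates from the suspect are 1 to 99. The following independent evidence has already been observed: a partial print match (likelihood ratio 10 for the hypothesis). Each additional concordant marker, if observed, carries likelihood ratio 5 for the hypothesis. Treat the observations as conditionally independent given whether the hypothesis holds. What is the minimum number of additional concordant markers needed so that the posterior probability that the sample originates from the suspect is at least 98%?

4

Prior odds = 1/99.
Bayes factor of the evidence already in hand = 10.
Odds after that evidence = (1/99) × 10 = 10/99.
Target odds = 0.98/0.02 = 49.
Need 5ⁿ ≥ 49 ÷ (10/99) = 485.1.
5³ = 125 falls short of 485.1 but 5⁴ = 625 reaches it, so n = 4.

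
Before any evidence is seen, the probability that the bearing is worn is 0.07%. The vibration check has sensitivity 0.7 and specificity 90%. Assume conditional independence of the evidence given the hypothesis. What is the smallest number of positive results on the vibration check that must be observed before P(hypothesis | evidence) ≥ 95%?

6

Prior odds: 0.0007 ÷ 0.9993 = 7/9993.
False-positive rate = 1 − 0.9 = 0.1; likelihood ratio of a positive = 0.7/0.1 = 7.
Target odds: 0.95 ÷ 0.05 = 19.
Require 7ⁿ ≥ 19 ÷ (7/9993) = 189867/7.
7⁵ = 16807 falls short of 189867/7 but 7⁶ = 117649 reaches it, so n = 6.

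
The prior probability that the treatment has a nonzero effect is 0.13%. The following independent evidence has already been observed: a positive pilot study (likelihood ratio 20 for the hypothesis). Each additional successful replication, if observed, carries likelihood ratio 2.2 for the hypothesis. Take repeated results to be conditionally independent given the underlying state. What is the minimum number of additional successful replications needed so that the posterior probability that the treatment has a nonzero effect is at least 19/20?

9

Prior odds = 0.0013/0.9987 = 13/9987.
Bayes factor of the evidence already in hand = 20.
Odds after that evidence = (13/9987) × 20 = 260/9987.
Target odds = 0.95/0.05 = 19.
Need 2.2ⁿ ≥ 19 ÷ (260/9987) = 189753/260.
2.2⁸ = 214358881/390625 falls short of 189753/260 but 2.2⁹ ≈1207.27 reaches it, so n = 9.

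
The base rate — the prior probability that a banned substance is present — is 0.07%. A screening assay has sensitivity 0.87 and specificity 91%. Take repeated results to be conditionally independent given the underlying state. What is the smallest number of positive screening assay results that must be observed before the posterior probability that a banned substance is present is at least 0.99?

6

Prior odds: 0.0007 ÷ 0.9993 = 7/9993.
False-positive rate = 1 − 0.91 = 0.09; likelihood ratio of a positive = 0.87/0.09 = 29/3.
Target posterior odds = 0.99/0.01 = 99.
Require (29/3)ⁿ ≥ 99 ÷ (7/9993) = 989307/7.
(29/3)⁵ = 20511149/243 falls short of 989307/7 but (29/3)⁶ = 594823321/729 reaches it, so n = 6.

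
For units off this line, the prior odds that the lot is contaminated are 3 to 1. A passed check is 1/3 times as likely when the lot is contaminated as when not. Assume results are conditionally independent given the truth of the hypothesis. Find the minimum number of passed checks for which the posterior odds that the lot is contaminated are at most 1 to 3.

Prior odds = 3.
Likelihood ratio per passed check = 1/3.
Target odds = 1/3.
Require (1/3)ⁿ ≤ 1/3 ÷ 3 = 1/9.
(1/3)¹ = 1/3 is still above 1/9 but (1/3)² = 1/9 is at or below it, so n = 2.

2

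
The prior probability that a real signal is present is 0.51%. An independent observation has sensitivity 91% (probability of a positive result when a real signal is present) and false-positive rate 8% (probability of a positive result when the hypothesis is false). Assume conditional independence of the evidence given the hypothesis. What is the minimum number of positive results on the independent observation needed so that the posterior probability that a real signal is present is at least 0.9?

Prior odds = 0.0051/0.9949 = 51/9949.
Likelihood ratio of a positive result = 0.91/0.08 = 11.375.
Target odds: 0.9 ÷ 0.1 = 9.
Require 11.375ⁿ ≥ 9 ÷ (51/9949) = 29847/17.
11.375³ = 753571/512 falls short of 29847/17 but 11.375⁴ = 68574961/4096 reaches it, so n = 4.

4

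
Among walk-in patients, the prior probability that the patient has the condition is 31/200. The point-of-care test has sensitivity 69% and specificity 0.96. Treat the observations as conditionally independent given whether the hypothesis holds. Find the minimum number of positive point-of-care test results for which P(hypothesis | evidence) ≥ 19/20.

Prior odds = 0.155/0.845 = 31/169.
False-positive rate = 1 − 0.96 = 0.04; likelihood ratio of a positive = 0.69/0.04 = 17.25.
Target odds: 0.95 ÷ 0.05 = 19.
Require 17.25ⁿ ≥ 19 ÷ (31/169) = 3211/31.
17.25¹ = 17.25 falls short of 3211/31 but 17.25² = 297.5625 reaches it, so n = 2.

2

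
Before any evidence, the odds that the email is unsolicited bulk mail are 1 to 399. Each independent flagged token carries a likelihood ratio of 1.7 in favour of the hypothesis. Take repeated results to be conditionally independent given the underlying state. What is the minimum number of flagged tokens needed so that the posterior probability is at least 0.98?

19

Prior odds = 1/399.
Likelihood ratio per flagged token = 1.7.
Target posterior odds = 0.98/0.02 = 49.
Need (1/399) × 1.7ⁿ ≥ 49, i.e. 1.7ⁿ ≥ 19551.
1.7¹⁸ ≈14063.1 falls short of 19551 but 1.7¹⁹ ≈23907.2 reaches it, so n = 19.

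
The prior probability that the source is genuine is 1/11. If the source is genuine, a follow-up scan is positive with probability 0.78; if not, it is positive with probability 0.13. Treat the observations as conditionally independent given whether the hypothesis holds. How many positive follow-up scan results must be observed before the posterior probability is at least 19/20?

3

Prior odds: (1/11) ÷ (10/11) = 0.1.
Likelihood ratio of a positive = 0.78/0.13 = 6.
Target odds: 0.95 ÷ 0.05 = 19.
Require 6ⁿ ≥ 19 ÷ 0.1 = 190.
6² = 36 falls short of 190 but 6³ = 216 reaches it, so n = 3.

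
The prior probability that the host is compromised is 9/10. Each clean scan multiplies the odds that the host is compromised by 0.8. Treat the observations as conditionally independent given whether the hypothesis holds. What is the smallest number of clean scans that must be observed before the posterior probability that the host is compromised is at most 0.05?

24

Prior odds: 0.9 ÷ 0.1 = 9.
Likelihood ratio per clean scan = 0.8.
Target posterior odds = 0.05/0.95 = 1/19.
Require 0.8ⁿ ≤ 1/19 ÷ 9 = 1/171.
0.8²³ ≈0.00590296 is still above 1/171 but 0.8²⁴ ≈0.00472237 is at or below it, so n = 24.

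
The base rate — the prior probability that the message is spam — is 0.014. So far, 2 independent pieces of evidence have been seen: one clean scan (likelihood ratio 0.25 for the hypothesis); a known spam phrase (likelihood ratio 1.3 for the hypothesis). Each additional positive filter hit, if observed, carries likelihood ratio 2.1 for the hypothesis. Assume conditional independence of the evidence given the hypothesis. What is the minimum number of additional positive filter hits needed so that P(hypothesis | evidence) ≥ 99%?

Prior odds = 0.014/0.986 = 7/493.
Combined Bayes factor of the evidence already in hand = 0.25 × 1.3 = 0.325.
Odds after that evidence = (7/493) × 0.325 = 91/19720.
Target odds = 0.99/0.01 = 99.
Need 2.1ⁿ ≥ 99 ÷ (91/19720) = 1952280/91.
2.1¹³ ≈15447.2 falls short of 1952280/91 but 2.1¹⁴ ≈32439.2 reaches it, so n = 14.

14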